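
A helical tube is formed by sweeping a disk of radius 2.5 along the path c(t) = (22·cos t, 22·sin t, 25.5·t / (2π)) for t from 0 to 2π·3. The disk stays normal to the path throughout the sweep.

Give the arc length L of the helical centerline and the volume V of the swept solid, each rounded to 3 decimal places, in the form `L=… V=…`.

L=421.687 V=8279.812

2πR = 2π·22 = 138.230077
per-turn = √(138.230077² + 25.5²) = √(19107.5541 + 650.25) = √19757.8041 = 140.562456
L = 3 × 140.562456 = 421.687369
V = π·2.5² × L = 19.634954 × 421.687369 = 8279.812126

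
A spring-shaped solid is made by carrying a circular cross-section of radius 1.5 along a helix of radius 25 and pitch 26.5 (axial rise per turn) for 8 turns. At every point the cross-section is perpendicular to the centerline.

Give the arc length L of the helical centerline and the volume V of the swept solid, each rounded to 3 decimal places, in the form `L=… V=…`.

L=1274.394 V=9008.162

2πR = 2π·25 = 157.079633
per-turn = √(157.079633² + 26.5²) = √(24674.0110 + 702.25) = √25376.2610 = 159.299281
L = 8 × 159.299281 = 1274.394250
V = π·1.5² × L = 7.068583 × 1274.394250 = 9008.162130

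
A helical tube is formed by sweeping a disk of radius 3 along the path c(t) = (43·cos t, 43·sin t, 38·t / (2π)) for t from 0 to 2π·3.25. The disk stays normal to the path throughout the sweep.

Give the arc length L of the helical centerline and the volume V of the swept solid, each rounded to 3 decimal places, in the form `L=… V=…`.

2πR = 2π·43 = 270.176968
per-turn = √(270.176968² + 38²) = √(72995.5942 + 1444) = √74439.5942 = 272.836204
L = 3.25 × 272.836204 = 886.717663
V = π·3² × L = 28.274334 × 886.717663 = 25071.351252

L=886.718 V=25071.351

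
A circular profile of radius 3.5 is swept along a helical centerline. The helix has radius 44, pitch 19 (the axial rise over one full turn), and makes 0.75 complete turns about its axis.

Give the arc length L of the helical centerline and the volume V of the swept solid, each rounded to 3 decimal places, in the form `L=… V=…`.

L=207.834 V=7998.398

2πR = 2π·44 = 276.460154
per-turn = √(276.460154² + 19²) = √(76430.2165 + 361) = √76791.2165 = 277.112281
L = 0.75 × 277.112281 = 207.834211
V = π·3.5² × L = 38.484510 × 207.834211 = 7998.397774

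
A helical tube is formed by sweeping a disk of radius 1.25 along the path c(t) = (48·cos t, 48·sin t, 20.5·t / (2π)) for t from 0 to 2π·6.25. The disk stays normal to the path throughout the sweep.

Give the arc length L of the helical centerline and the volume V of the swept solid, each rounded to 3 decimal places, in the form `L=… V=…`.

2πR = 2π·48 = 301.592895
per-turn = √(301.592895² + 20.5²) = √(90958.2742 + 420.25) = √91378.5242 = 302.288809
L = 6.25 × 302.288809 = 1889.305057
V = π·1.25² × L = 4.908739 × 1889.305057 = 9274.104514

L=1889.305 V=9274.105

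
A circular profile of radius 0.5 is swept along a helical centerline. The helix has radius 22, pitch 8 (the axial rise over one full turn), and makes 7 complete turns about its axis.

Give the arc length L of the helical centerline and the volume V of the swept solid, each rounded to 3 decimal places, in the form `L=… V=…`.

2πR = 2π·22 = 138.230077
per-turn = √(138.230077² + 8²) = √(19107.5541 + 64) = √19171.5541 = 138.461381
L = 7 × 138.461381 = 969.229669
V = π·0.5² × L = 0.785398 × 969.229669 = 761.231202

L=969.230 V=761.231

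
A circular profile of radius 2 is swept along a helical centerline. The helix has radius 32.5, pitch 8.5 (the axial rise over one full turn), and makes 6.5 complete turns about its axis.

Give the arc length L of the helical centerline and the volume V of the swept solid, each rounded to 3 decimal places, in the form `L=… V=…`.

L=1328.472 V=16694.075

2πR = 2π·32.5 = 204.203522
per-turn = √(204.203522² + 8.5²) = √(41699.0786 + 72.25) = √41771.3286 = 204.380353
L = 6.5 × 204.380353 = 1328.472293
V = π·2² × L = 12.566371 × 1328.472293 = 16694.075184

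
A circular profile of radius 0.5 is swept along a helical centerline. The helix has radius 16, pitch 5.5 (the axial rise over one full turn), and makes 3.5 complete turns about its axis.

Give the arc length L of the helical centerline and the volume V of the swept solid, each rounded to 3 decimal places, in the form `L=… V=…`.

2πR = 2π·16 = 100.530965
per-turn = √(100.530965² + 5.5²) = √(10106.4749 + 30.25) = √10136.7249 = 100.681304
L = 3.5 × 100.681304 = 352.384563
V = π·0.5² × L = 0.785398 × 352.384563 = 276.762188

L=352.385 V=276.762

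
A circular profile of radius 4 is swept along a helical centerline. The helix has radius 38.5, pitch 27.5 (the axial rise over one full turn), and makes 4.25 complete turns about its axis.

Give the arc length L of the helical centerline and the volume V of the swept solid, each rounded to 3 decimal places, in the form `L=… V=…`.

L=1034.708 V=52010.105

2πR = 2π·38.5 = 241.902634
per-turn = √(241.902634² + 27.5²) = √(58516.8845 + 756.25) = √59273.1345 = 243.460745
L = 4.25 × 243.460745 = 1034.708167
V = π·4² × L = 50.265482 × 1034.708167 = 52010.105240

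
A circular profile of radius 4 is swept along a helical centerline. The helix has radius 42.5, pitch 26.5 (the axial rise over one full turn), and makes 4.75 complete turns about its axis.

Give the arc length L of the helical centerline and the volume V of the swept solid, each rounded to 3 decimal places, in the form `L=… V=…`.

L=1274.649 V=64070.822

2πR = 2π·42.5 = 267.035376
per-turn = √(267.035376² + 26.5²) = √(71307.8918 + 702.25) = √72010.1418 = 268.347055
L = 4.75 × 268.347055 = 1274.648510
V = π·4² × L = 50.265482 × 1274.648510 = 64070.822324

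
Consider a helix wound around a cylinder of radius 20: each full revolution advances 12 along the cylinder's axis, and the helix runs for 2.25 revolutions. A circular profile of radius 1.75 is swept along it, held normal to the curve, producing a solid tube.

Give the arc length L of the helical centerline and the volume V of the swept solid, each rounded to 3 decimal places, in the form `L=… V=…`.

2πR = 2π·20 = 125.663706
per-turn = √(125.663706² + 12²) = √(15791.3670 + 144) = √15935.3670 = 126.235364
L = 2.25 × 126.235364 = 284.029568
V = π·1.75² × L = 9.621128 × 284.029568 = 2732.684691

L=284.030 V=2732.685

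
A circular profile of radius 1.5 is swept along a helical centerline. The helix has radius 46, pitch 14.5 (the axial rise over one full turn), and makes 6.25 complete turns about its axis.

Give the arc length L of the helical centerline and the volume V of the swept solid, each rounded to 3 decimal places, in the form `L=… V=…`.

2πR = 2π·46 = 289.026524
per-turn = √(289.026524² + 14.5²) = √(83536.3317 + 210.25) = √83746.5817 = 289.390017
L = 6.25 × 289.390017 = 1808.687603
V = π·1.5² × L = 7.068583 × 1808.687603 = 12784.859295

L=1808.688 V=12784.859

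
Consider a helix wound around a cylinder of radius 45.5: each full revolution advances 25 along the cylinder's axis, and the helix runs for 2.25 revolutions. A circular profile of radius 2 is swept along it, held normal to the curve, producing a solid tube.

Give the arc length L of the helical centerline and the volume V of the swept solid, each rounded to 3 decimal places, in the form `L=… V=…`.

L=645.696 V=8114.054

2πR = 2π·45.5 = 285.884931
per-turn = √(285.884931² + 25²) = √(81730.1940 + 625) = √82355.1940 = 286.975947
L = 2.25 × 286.975947 = 645.695880
V = π·2² × L = 12.566371 × 645.695880 = 8114.053736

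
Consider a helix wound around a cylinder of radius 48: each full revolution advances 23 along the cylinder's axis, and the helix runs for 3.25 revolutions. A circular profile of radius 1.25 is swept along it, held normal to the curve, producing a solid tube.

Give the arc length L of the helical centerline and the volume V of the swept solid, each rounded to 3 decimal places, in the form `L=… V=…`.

L=983.023 V=4825.403

2πR = 2π·48 = 301.592895
per-turn = √(301.592895² + 23²) = √(90958.2742 + 529) = √91487.2742 = 302.468633
L = 3.25 × 302.468633 = 983.023058
V = π·1.25² × L = 4.908739 × 983.023058 = 4825.403154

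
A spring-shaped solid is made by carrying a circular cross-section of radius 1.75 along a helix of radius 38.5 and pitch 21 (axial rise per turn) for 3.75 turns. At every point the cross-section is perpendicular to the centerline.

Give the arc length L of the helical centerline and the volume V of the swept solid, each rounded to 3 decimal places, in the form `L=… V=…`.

L=910.547 V=8760.486

2πR = 2π·38.5 = 241.902634
per-turn = √(241.902634² + 21²) = √(58516.8845 + 441) = √58957.8845 = 242.812447
L = 3.75 × 242.812447 = 910.546677
V = π·1.75² × L = 9.621128 × 910.546677 = 8760.485674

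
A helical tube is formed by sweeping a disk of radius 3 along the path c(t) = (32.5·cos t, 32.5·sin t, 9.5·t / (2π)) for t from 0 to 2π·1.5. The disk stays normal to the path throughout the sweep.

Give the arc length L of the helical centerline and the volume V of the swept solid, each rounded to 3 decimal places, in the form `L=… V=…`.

L=306.637 V=8669.945

2πR = 2π·32.5 = 204.203522
per-turn = √(204.203522² + 9.5²) = √(41699.0786 + 90.25) = √41789.3286 = 204.424384
L = 1.5 × 204.424384 = 306.636575
V = π·3² × L = 28.274334 × 306.636575 = 8669.944912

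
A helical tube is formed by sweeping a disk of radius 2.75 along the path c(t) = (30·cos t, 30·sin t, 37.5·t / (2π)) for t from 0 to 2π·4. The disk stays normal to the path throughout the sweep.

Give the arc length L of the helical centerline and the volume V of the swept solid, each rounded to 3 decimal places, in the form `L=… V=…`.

L=768.758 V=18264.384

2πR = 2π·30 = 188.495559
per-turn = √(188.495559² + 37.5²) = √(35530.5758 + 1406.25) = √36936.8258 = 192.189557
L = 4 × 192.189557 = 768.758228
V = π·2.75² × L = 23.758294 × 768.758228 = 18264.384342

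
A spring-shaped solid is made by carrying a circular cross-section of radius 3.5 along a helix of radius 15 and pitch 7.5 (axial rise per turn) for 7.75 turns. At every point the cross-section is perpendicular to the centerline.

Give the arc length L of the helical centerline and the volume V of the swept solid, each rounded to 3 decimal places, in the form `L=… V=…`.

2πR = 2π·15 = 94.247780
per-turn = √(94.247780² + 7.5²) = √(8882.6440 + 56.25) = √8938.8940 = 94.545724
L = 7.75 × 94.545724 = 732.729362
V = π·3.5² × L = 38.484510 × 732.729362 = 28198.730480

L=732.729 V=28198.730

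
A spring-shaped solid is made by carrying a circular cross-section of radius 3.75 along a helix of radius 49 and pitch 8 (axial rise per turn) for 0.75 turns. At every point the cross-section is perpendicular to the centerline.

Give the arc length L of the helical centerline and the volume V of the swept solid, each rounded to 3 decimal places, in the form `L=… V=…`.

L=230.985 V=10204.605

2πR = 2π·49 = 307.876080
per-turn = √(307.876080² + 8²) = √(94787.6807 + 64) = √94851.6807 = 307.980000
L = 0.75 × 307.980000 = 230.985000
V = π·3.75² × L = 44.178647 × 230.985000 = 10204.604720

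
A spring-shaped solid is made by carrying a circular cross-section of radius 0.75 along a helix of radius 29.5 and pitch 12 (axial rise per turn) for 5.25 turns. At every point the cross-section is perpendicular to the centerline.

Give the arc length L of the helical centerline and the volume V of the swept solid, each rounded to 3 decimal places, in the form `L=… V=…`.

2πR = 2π·29.5 = 185.353967
per-turn = √(185.353967² + 12²) = √(34356.0929 + 144) = √34500.0929 = 185.742006
L = 5.25 × 185.742006 = 975.145533
V = π·0.75² × L = 1.767146 × 975.145533 = 1723.224400

L=975.146 V=1723.224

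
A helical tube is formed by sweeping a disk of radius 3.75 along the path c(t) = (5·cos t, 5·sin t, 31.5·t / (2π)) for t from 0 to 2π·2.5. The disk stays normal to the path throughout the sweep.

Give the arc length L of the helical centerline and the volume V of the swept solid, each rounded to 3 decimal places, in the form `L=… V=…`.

L=111.221 V=4913.584

2πR = 2π·5 = 31.415927
per-turn = √(31.415927² + 31.5²) = √(986.9604 + 992.25) = √1979.2104 = 44.488318
L = 2.5 × 44.488318 = 111.220795
V = π·3.75² × L = 44.178647 × 111.220795 = 4913.584209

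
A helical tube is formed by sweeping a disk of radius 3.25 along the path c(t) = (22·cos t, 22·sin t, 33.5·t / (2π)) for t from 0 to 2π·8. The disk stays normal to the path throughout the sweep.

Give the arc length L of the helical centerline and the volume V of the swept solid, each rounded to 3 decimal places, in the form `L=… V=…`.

2πR = 2π·22 = 138.230077
per-turn = √(138.230077² + 33.5²) = √(19107.5541 + 1122.25) = √20229.8041 = 142.231516
L = 8 × 142.231516 = 1137.852127
V = π·3.25² × L = 33.183072 × 1137.852127 = 37757.429526

L=1137.852 V=37757.430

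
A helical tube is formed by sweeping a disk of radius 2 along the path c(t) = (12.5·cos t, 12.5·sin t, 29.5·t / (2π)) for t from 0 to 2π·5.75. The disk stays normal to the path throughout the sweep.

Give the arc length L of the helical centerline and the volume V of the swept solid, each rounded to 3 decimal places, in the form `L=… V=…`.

2πR = 2π·12.5 = 78.539816
per-turn = √(78.539816² + 29.5²) = √(6168.5028 + 870.25) = √7038.7528 = 83.897275
L = 5.75 × 83.897275 = 482.409331
V = π·2² × L = 12.566371 × 482.409331 = 6062.134444

L=482.409 V=6062.134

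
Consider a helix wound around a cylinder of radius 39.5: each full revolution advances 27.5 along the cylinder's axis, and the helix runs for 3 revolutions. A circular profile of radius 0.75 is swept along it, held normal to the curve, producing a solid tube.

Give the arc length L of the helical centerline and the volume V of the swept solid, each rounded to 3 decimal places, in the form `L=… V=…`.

L=749.114 V=1323.794

2πR = 2π·39.5 = 248.185820
per-turn = √(248.185820² + 27.5²) = √(61596.2011 + 756.25) = √62352.4511 = 249.704728
L = 3 × 249.704728 = 749.114183
V = π·0.75² × L = 1.767146 × 749.114183 = 1323.794033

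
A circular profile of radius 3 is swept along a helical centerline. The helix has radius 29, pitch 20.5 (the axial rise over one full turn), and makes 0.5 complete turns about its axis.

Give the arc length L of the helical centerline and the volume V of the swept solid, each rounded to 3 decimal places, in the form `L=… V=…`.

2πR = 2π·29 = 182.212374
per-turn = √(182.212374² + 20.5²) = √(33201.3492 + 420.25) = √33621.5992 = 183.361935
L = 0.5 × 183.361935 = 91.680967
V = π·3² × L = 28.274334 × 91.680967 = 2592.218286

L=91.681 V=2592.218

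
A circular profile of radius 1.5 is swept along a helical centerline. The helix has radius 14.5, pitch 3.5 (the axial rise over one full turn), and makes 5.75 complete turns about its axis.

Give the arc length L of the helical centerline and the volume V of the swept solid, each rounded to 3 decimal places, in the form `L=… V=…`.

2πR = 2π·14.5 = 91.106187
per-turn = √(91.106187² + 3.5²) = √(8300.3373 + 12.25) = √8312.5873 = 91.173391
L = 5.75 × 91.173391 = 524.247001
V = π·1.5² × L = 7.068583 × 524.247001 = 3705.683683

L=524.247 V=3705.684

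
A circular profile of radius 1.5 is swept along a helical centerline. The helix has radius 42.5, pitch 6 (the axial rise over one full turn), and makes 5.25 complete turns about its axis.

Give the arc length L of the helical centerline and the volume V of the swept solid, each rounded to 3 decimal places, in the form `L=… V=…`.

2πR = 2π·42.5 = 267.035376
per-turn = √(267.035376² + 6²) = √(71307.8918 + 36) = √71343.8918 = 267.102774
L = 5.25 × 267.102774 = 1402.289563
V = π·1.5² × L = 7.068583 × 1402.289563 = 9912.200824

L=1402.290 V=9912.201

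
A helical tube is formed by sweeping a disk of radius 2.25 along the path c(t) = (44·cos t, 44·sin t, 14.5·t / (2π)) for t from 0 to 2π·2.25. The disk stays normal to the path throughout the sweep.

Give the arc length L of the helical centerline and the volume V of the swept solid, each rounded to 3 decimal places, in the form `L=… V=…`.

L=622.890 V=9906.643

2πR = 2π·44 = 276.460154
per-turn = √(276.460154² + 14.5²) = √(76430.2165 + 210.25) = √76640.4665 = 276.840146
L = 2.25 × 276.840146 = 622.890329
V = π·2.25² × L = 15.904313 × 622.890329 = 9906.642633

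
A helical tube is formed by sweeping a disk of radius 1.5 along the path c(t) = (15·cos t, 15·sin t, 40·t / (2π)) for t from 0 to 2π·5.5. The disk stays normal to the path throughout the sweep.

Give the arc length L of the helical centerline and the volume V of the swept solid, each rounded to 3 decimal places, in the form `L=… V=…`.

L=563.116 V=3980.435

2πR = 2π·15 = 94.247780
per-turn = √(94.247780² + 40²) = √(8882.6440 + 1600) = √10482.6440 = 102.384784
L = 5.5 × 102.384784 = 563.116311
V = π·1.5² × L = 7.068583 × 563.116311 = 3980.434649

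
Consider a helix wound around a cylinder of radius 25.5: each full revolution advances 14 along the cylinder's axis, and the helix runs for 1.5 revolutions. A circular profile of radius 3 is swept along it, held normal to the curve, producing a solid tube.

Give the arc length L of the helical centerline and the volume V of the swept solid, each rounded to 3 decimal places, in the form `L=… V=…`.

L=241.248 V=6821.114

2πR = 2π·25.5 = 160.221225
per-turn = √(160.221225² + 14²) = √(25670.8410 + 196) = √25866.8410 = 160.831717
L = 1.5 × 160.831717 = 241.247575
V = π·3² × L = 28.274334 × 241.247575 = 6821.114479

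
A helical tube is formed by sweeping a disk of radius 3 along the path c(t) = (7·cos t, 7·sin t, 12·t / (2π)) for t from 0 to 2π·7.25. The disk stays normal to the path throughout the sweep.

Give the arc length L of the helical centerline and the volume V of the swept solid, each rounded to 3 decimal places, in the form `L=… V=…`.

2πR = 2π·7 = 43.982297
per-turn = √(43.982297² + 12²) = √(1934.4425 + 144) = √2078.4425 = 45.589938
L = 7.25 × 45.589938 = 330.527052
V = π·3² × L = 28.274334 × 330.527052 = 9345.432218

L=330.527 V=9345.432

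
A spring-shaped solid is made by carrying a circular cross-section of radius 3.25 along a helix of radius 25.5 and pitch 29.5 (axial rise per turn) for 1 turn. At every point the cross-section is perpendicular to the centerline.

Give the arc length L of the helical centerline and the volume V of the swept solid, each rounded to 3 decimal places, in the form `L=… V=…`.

2πR = 2π·25.5 = 160.221225
per-turn = √(160.221225² + 29.5²) = √(25670.8410 + 870.25) = √26541.0910 = 162.914367
L = 1 × 162.914367 = 162.914367
V = π·3.25² × L = 33.183072 × 162.914367 = 5405.999243

L=162.914 V=5405.999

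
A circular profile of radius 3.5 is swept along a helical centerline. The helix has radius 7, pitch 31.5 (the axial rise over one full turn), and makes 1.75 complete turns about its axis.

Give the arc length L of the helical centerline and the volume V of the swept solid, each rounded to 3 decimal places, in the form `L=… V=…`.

2πR = 2π·7 = 43.982297
per-turn = √(43.982297² + 31.5²) = √(1934.4425 + 992.25) = √2926.6925 = 54.098914
L = 1.75 × 54.098914 = 94.673099
V = π·3.5² × L = 38.484510 × 94.673099 = 3643.447824

L=94.673 V=3643.448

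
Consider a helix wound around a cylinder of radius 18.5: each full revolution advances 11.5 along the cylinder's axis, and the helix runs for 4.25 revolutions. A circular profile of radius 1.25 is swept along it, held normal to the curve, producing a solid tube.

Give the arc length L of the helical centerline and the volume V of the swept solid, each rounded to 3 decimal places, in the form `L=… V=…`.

2πR = 2π·18.5 = 116.238928
per-turn = √(116.238928² + 11.5²) = √(13511.4884 + 132.25) = √13643.7384 = 116.806414
L = 4.25 × 116.806414 = 496.427261
V = π·1.25² × L = 4.908739 × 496.427261 = 2436.831618

L=496.427 V=2436.832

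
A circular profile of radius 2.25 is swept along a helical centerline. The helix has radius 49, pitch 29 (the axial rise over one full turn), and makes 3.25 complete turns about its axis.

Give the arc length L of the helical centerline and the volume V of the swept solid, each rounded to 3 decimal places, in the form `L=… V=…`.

L=1005.026 V=15984.253

2πR = 2π·49 = 307.876080
per-turn = √(307.876080² + 29²) = √(94787.6807 + 841) = √95628.6807 = 309.238873
L = 3.25 × 309.238873 = 1005.026338
V = π·2.25² × L = 15.904313 × 1005.026338 = 15984.253257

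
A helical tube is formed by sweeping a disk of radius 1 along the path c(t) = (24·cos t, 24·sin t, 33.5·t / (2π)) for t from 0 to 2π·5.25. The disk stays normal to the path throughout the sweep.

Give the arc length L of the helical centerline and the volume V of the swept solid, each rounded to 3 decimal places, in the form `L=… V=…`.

L=810.982 V=2547.774

2πR = 2π·24 = 150.796447
per-turn = √(150.796447² + 33.5²) = √(22739.5685 + 1122.25) = √23861.8185 = 154.472711
L = 5.25 × 154.472711 = 810.981734
V = π·1² × L = 3.141593 × 810.981734 = 2547.774259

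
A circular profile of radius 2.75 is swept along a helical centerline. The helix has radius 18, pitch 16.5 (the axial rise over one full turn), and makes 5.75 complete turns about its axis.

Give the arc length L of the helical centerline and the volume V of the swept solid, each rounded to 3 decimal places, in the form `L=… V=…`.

2πR = 2π·18 = 113.097336
per-turn = √(113.097336² + 16.5²) = √(12791.0073 + 272.25) = √13063.2573 = 114.294608
L = 5.75 × 114.294608 = 657.193993
V = π·2.75² × L = 23.758294 × 657.193993 = 15613.808395

L=657.194 V=15613.808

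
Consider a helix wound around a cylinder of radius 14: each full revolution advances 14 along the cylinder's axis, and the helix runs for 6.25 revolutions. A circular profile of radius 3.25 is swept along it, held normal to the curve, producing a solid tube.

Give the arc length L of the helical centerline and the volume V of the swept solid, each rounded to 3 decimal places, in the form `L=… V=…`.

2πR = 2π·14 = 87.964594
per-turn = √(87.964594² + 14²) = √(7737.7699 + 196) = √7933.7699 = 89.071712
L = 6.25 × 89.071712 = 556.698199
V = π·3.25² × L = 33.183072 × 556.698199 = 18472.956645

L=556.698 V=18472.957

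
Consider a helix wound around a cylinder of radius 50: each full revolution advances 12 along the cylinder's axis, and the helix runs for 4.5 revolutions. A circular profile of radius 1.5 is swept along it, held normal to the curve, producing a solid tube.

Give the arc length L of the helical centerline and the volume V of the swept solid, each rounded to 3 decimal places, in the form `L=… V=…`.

2πR = 2π·50 = 314.159265
per-turn = √(314.159265² + 12²) = √(98696.0440 + 144) = √98840.0440 = 314.388365
L = 4.5 × 314.388365 = 1414.747642
V = π·1.5² × L = 7.068583 × 1414.747642 = 10000.261799

L=1414.748 V=10000.262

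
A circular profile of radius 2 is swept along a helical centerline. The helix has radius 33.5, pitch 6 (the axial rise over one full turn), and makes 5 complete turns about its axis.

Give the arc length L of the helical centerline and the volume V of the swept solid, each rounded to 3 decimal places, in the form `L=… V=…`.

2πR = 2π·33.5 = 210.486708
per-turn = √(210.486708² + 6²) = √(44304.6542 + 36) = √44340.6542 = 210.572207
L = 5 × 210.572207 = 1052.861033
V = π·2² × L = 12.566371 × 1052.861033 = 13230.641941

L=1052.861 V=13230.642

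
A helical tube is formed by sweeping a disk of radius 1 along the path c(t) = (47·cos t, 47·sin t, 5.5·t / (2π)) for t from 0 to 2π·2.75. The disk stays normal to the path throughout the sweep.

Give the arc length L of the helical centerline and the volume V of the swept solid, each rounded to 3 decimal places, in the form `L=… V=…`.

2πR = 2π·47 = 295.309709
per-turn = √(295.309709² + 5.5²) = √(87207.8245 + 30.25) = √87238.0745 = 295.360922
L = 2.75 × 295.360922 = 812.242537
V = π·1² × L = 3.141593 × 812.242537 = 2551.735186

L=812.243 V=2551.735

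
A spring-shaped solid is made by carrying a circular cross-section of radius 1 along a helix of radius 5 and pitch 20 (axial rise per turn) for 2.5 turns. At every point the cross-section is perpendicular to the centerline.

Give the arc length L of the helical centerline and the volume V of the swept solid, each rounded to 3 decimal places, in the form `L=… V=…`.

2πR = 2π·5 = 31.415927
per-turn = √(31.415927² + 20²) = √(986.9604 + 400) = √1386.9604 = 37.241918
L = 2.5 × 37.241918 = 93.104794
V = π·1² × L = 3.141593 × 93.104794 = 292.497338

L=93.105 V=292.497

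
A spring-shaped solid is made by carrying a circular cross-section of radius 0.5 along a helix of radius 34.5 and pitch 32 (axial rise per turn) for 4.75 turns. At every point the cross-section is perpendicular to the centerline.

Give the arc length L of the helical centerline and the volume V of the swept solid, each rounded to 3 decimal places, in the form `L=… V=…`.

2πR = 2π·34.5 = 216.769893
per-turn = √(216.769893² + 32²) = √(46989.1866 + 1024) = √48013.1866 = 219.119115
L = 4.75 × 219.119115 = 1040.815796
V = π·0.5² × L = 0.785398 × 1040.815796 = 817.454815

L=1040.816 V=817.455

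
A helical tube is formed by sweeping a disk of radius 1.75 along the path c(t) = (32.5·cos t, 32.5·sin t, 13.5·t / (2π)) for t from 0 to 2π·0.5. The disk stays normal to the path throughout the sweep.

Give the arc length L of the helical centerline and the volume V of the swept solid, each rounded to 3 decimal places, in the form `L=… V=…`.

2πR = 2π·32.5 = 204.203522
per-turn = √(204.203522² + 13.5²) = √(41699.0786 + 182.25) = √41881.3286 = 204.649282
L = 0.5 × 204.649282 = 102.324641
V = π·1.75² × L = 9.621128 × 102.324641 = 984.478417

L=102.325 V=984.478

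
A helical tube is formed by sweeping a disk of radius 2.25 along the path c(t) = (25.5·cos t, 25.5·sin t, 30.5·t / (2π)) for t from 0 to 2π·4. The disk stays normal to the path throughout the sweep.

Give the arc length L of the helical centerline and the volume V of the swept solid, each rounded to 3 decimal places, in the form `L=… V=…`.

2πR = 2π·25.5 = 160.221225
per-turn = √(160.221225² + 30.5²) = √(25670.8410 + 930.25) = √26601.0910 = 163.098409
L = 4 × 163.098409 = 652.393636
V = π·2.25² × L = 15.904313 × 652.393636 = 10375.872467

L=652.394 V=10375.872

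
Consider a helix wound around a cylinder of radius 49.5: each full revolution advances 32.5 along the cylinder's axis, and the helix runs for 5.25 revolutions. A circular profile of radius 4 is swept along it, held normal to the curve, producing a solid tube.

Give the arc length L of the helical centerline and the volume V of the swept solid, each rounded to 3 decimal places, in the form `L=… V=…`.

2πR = 2π·49.5 = 311.017673
per-turn = √(311.017673² + 32.5²) = √(96731.9927 + 1056.25) = √97788.2427 = 312.711117
L = 5.25 × 312.711117 = 1641.733365
V = π·4² × L = 50.265482 × 1641.733365 = 82522.519637

L=1641.733 V=82522.520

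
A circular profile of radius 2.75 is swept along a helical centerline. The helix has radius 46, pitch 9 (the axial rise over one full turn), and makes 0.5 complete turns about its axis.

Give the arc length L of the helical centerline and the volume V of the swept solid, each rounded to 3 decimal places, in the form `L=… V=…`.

L=144.583 V=3435.053

2πR = 2π·46 = 289.026524
per-turn = √(289.026524² + 9²) = √(83536.3317 + 81) = √83617.3317 = 289.166616
L = 0.5 × 289.166616 = 144.583308
V = π·2.75² × L = 23.758294 × 144.583308 = 3435.052800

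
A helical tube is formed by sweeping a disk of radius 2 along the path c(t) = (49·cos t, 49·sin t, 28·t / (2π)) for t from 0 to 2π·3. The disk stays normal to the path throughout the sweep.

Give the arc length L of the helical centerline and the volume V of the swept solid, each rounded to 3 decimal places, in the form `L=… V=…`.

2πR = 2π·49 = 307.876080
per-turn = √(307.876080² + 28²) = √(94787.6807 + 784) = √95571.6807 = 309.146698
L = 3 × 309.146698 = 927.440093
V = π·2² × L = 12.566371 × 927.440093 = 11654.555931

L=927.440 V=11654.556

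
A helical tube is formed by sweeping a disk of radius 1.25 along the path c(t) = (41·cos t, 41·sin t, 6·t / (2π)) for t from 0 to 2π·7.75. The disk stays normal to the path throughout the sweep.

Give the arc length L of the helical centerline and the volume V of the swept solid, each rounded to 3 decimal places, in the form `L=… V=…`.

2πR = 2π·41 = 257.610598
per-turn = √(257.610598² + 6²) = √(66363.2200 + 36) = √66399.2200 = 257.680461
L = 7.75 × 257.680461 = 1997.023573
V = π·1.25² × L = 4.908739 × 1997.023573 = 9802.866540

L=1997.024 V=9802.867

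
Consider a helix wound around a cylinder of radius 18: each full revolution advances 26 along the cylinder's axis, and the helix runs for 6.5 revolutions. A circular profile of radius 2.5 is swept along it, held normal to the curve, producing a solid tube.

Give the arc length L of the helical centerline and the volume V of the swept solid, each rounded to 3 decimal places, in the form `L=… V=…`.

2πR = 2π·18 = 113.097336
per-turn = √(113.097336² + 26²) = √(12791.0073 + 676) = √13467.0073 = 116.047436
L = 6.5 × 116.047436 = 754.308331
V = π·2.5² × L = 19.634954 × 754.308331 = 14810.809450

L=754.308 V=14810.809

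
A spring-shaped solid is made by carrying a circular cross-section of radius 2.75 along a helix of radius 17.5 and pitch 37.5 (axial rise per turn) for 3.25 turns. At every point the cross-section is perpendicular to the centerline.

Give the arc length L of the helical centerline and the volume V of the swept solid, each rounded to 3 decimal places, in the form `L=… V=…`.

2πR = 2π·17.5 = 109.955743
per-turn = √(109.955743² + 37.5²) = √(12090.2654 + 1406.25) = √13496.5154 = 116.174504
L = 3.25 × 116.174504 = 377.567138
V = π·2.75² × L = 23.758294 × 377.567138 = 8970.351240

L=377.567 V=8970.351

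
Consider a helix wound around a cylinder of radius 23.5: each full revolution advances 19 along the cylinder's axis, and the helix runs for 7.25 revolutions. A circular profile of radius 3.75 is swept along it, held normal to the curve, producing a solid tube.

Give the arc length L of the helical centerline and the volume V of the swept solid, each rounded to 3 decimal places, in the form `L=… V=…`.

2πR = 2π·23.5 = 147.654855
per-turn = √(147.654855² + 19²) = √(21801.9561 + 361) = √22162.9561 = 148.872281
L = 7.25 × 148.872281 = 1079.324039
V = π·3.75² × L = 44.178647 × 1079.324039 = 47683.075384

L=1079.324 V=47683.075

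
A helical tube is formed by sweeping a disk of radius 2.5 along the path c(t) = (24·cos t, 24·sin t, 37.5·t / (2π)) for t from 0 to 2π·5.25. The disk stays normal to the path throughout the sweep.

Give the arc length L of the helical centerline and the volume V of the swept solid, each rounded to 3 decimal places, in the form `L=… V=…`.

2πR = 2π·24 = 150.796447
per-turn = √(150.796447² + 37.5²) = √(22739.5685 + 1406.25) = √24145.8185 = 155.389248
L = 5.25 × 155.389248 = 815.793554
V = π·2.5² × L = 19.634954 × 815.793554 = 16018.068985

L=815.794 V=16018.069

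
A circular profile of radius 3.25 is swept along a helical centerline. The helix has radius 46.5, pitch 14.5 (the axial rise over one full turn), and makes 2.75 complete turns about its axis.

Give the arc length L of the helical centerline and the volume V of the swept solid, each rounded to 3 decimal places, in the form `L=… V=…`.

L=804.451 V=26694.162

2πR = 2π·46.5 = 292.168117
per-turn = √(292.168117² + 14.5²) = √(85362.2085 + 210.25) = √85572.4585 = 292.527705
L = 2.75 × 292.527705 = 804.451190
V = π·3.25² × L = 33.183072 × 804.451190 = 26694.162084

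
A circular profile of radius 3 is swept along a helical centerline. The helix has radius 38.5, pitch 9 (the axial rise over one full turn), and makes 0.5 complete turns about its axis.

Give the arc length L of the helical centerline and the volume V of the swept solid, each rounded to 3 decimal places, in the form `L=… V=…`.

2πR = 2π·38.5 = 241.902634
per-turn = √(241.902634² + 9²) = √(58516.8845 + 81) = √58597.8845 = 242.069999
L = 0.5 × 242.069999 = 121.035000
V = π·3² × L = 28.274334 × 121.035000 = 3422.183990

L=121.035 V=3422.184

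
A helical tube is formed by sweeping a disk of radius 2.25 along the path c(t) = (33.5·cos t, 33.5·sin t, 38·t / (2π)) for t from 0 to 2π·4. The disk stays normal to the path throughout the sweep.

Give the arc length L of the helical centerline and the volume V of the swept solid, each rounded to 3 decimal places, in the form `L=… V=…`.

L=855.557 V=13607.053

2πR = 2π·33.5 = 210.486708
per-turn = √(210.486708² + 38²) = √(44304.6542 + 1444) = √45748.6542 = 213.889350
L = 4 × 213.889350 = 855.557401
V = π·2.25² × L = 15.904313 × 855.557401 = 13607.052532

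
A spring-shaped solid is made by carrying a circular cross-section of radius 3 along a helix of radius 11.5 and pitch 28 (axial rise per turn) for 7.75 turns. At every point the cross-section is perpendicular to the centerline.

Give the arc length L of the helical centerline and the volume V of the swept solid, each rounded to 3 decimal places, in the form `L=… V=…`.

L=600.564 V=16980.534

2πR = 2π·11.5 = 72.256631
per-turn = √(72.256631² + 28²) = √(5221.0207 + 784) = √6005.0207 = 77.492069
L = 7.75 × 77.492069 = 600.563533
V = π·3² × L = 28.274334 × 600.563533 = 16980.533857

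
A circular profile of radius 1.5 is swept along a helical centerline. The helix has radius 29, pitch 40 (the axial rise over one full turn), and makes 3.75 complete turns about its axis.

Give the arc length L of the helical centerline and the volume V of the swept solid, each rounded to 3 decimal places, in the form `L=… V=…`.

2πR = 2π·29 = 182.212374
per-turn = √(182.212374² + 40²) = √(33201.3492 + 1600) = √34801.3492 = 186.551197
L = 3.75 × 186.551197 = 699.566990
V = π·1.5² × L = 7.068583 × 699.566990 = 4944.947661

L=699.567 V=4944.948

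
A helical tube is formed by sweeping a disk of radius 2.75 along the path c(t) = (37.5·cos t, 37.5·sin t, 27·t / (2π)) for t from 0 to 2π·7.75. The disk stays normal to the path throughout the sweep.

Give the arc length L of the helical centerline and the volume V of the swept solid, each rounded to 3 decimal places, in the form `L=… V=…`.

2πR = 2π·37.5 = 235.619449
per-turn = √(235.619449² + 27²) = √(55516.5248 + 729) = √56245.5248 = 237.161390
L = 7.75 × 237.161390 = 1838.000770
V = π·2.75² × L = 23.758294 × 1838.000770 = 43667.763481

L=1838.001 V=43667.763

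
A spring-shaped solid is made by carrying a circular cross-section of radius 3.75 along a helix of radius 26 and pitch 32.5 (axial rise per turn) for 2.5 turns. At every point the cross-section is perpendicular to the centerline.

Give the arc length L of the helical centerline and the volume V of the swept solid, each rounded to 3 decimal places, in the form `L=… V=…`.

2πR = 2π·26 = 163.362818
per-turn = √(163.362818² + 32.5²) = √(26687.4103 + 1056.25) = √27743.6603 = 166.564283
L = 2.5 × 166.564283 = 416.410707
V = π·3.75² × L = 44.178647 × 416.410707 = 18396.461502

L=416.411 V=18396.462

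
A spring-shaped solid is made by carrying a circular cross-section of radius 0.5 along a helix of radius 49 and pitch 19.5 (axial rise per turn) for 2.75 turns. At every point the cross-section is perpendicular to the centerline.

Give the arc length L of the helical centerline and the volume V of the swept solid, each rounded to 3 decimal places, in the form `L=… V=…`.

2πR = 2π·49 = 307.876080
per-turn = √(307.876080² + 19.5²) = √(94787.6807 + 380.25) = √95167.9307 = 308.492999
L = 2.75 × 308.492999 = 848.355748
V = π·0.5² × L = 0.785398 × 848.355748 = 666.297047

L=848.356 V=666.297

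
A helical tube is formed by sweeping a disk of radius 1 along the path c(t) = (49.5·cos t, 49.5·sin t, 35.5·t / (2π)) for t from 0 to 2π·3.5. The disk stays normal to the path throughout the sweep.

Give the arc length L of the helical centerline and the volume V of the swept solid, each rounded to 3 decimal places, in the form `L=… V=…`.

2πR = 2π·49.5 = 311.017673
per-turn = √(311.017673² + 35.5²) = √(96731.9927 + 1260.25) = √97992.2427 = 313.037127
L = 3.5 × 313.037127 = 1095.629944
V = π·1² × L = 3.141593 × 1095.629944 = 3442.022982

L=1095.630 V=3442.023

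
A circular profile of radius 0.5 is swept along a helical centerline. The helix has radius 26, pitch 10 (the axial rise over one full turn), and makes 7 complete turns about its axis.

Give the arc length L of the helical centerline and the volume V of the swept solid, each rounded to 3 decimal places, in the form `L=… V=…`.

2πR = 2π·26 = 163.362818
per-turn = √(163.362818² + 10²) = √(26687.4103 + 100) = √26787.4103 = 163.668599
L = 7 × 163.668599 = 1145.680193
V = π·0.5² × L = 0.785398 × 1145.680193 = 899.815119

L=1145.680 V=899.815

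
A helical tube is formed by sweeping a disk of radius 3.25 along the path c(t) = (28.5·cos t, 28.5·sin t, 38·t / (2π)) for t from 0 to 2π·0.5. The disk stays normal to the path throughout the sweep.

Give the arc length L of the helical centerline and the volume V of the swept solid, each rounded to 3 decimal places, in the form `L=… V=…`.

L=91.529 V=3037.219

2πR = 2π·28.5 = 179.070781
per-turn = √(179.070781² + 38²) = √(32066.3447 + 1444) = √33510.3447 = 183.058310
L = 0.5 × 183.058310 = 91.529155
V = π·3.25² × L = 33.183072 × 91.529155 = 3037.218570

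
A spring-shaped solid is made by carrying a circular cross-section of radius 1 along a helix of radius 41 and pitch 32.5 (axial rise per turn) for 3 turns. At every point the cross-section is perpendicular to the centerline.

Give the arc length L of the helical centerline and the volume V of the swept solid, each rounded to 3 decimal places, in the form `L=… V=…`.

L=778.958 V=2447.168

2πR = 2π·41 = 257.610598
per-turn = √(257.610598² + 32.5²) = √(66363.2200 + 1056.25) = √67419.4700 = 259.652595
L = 3 × 259.652595 = 778.957784
V = π·1² × L = 3.141593 × 778.957784 = 2447.168053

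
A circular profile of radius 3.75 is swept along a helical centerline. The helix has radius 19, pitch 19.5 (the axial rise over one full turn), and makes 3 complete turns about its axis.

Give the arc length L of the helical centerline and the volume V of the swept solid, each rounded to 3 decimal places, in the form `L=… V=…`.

2πR = 2π·19 = 119.380521
per-turn = √(119.380521² + 19.5²) = √(14251.7088 + 380.25) = √14631.9588 = 120.962634
L = 3 × 120.962634 = 362.887901
V = π·3.75² × L = 44.178647 × 362.887901 = 16031.896373

L=362.888 V=16031.896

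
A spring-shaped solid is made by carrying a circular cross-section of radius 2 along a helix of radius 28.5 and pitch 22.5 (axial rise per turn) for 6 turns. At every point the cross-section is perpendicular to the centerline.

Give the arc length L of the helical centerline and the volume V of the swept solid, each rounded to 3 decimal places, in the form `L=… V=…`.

L=1082.873 V=13607.780

2πR = 2π·28.5 = 179.070781
per-turn = √(179.070781² + 22.5²) = √(32066.3447 + 506.25) = √32572.5947 = 180.478793
L = 6 × 180.478793 = 1082.872758
V = π·2² × L = 12.566371 × 1082.872758 = 13607.780400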